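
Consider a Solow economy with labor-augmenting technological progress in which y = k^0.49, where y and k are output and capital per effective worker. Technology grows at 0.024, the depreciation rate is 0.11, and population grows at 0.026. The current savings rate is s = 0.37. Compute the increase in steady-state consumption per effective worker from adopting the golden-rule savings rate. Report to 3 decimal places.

Break-even investment rate: n + g + δ = 0.026 + 0.024 + 0.11 = 0.16.
Current steady state (s = 0.37): k* = (0.37/0.16)^(1/0.51) ≈ 5.1747, y* = 5.1747^0.49 ≈ 2.2377, c* = (1−0.37)·2.2377 ≈ 1.4098.
Golden rule sets MPK = n+g+δ: 0.49·k^(0.49−1) = 0.16, so k_gold = (0.49/0.16)^(1/0.51) ≈ 8.9762.
y_gold = 8.9762^0.49 ≈ 2.9310, c_gold = y_gold − 0.16·k_gold ≈ 1.4948.
Gain: Δc = 1.4948 − 1.4098 ≈ 0.0850.

Δc ≈ 0.085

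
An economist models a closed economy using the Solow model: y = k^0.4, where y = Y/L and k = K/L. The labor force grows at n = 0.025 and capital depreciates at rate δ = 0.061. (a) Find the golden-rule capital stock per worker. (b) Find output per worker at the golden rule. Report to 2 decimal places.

(a) k_gold ≈ 12.96; (b) y_gold ≈ 2.79

Break-even investment rate: n + δ = 0.025 + 0.061 = 0.086.
At the golden rule the marginal product of capital equals n+δ: 0.4·k^(0.4−1) = 0.086. Solving, k_gold = (0.4/0.086)^(1/0.6) ≈ 12.9599.
y_gold = 12.9599^0.4 ≈ 2.7864.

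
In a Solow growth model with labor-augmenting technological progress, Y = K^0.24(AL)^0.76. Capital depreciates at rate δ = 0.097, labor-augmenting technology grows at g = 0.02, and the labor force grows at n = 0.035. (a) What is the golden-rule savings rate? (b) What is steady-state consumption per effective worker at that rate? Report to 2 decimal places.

Break-even investment rate: n + g + δ = 0.035 + 0.02 + 0.097 = 0.152.
For Cobb-Douglas, s_gold equals capital's share: s_gold = 0.24.
Maximizing c = f(k) − (n+g+δ)·k gives f'(k) = n+g+δ, i.e. 0.24·k^(0.24−1) = 0.152, so k_gold = (0.24/0.152)^(1/0.76) ≈ 1.8239.
y_gold = 1.8239^0.24 ≈ 1.1552; c_gold = (1−0.24)·y_gold ≈ 0.8779.

(a) s_gold = 0.24; (b) c_gold ≈ 0.88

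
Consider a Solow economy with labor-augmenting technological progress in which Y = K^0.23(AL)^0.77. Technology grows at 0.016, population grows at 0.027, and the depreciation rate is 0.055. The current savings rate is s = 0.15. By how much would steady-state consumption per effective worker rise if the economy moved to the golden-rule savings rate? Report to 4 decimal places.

Δc ≈ 0.0282

Break-even investment rate: n + g + δ = 0.027 + 0.016 + 0.055 = 0.098.
Current steady state (s = 0.15): k* = (0.15/0.098)^(1/0.77) ≈ 1.7381, y* = 1.7381^0.23 ≈ 1.1356, c* = (1−0.15)·1.1356 ≈ 0.9652.
Golden rule sets MPK = n+g+δ: 0.23·k^(0.23−1) = 0.098, so k_gold = (0.23/0.098)^(1/0.77) ≈ 3.0281.
y_gold = 3.0281^0.23 ≈ 1.2902, c_gold = y_gold − 0.098·k_gold ≈ 0.9935.
Gain: Δc = 0.9935 − 0.9652 ≈ 0.0282.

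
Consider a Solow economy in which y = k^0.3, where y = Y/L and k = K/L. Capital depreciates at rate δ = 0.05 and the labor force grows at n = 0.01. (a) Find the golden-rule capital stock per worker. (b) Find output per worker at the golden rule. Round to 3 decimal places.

(a) k_gold ≈ 9.966; (b) y_gold ≈ 1.993

Capital per worker breaks even when investment replaces (n + δ)·k; here n + δ = 0.06.
Setting f'(k) = n+δ gives 0.3·k^(0.3−1) = 0.06, hence k_gold = (0.3/0.06)^(1/0.7) ≈ 9.9662.
y_gold = 9.9662^0.3 ≈ 1.9932.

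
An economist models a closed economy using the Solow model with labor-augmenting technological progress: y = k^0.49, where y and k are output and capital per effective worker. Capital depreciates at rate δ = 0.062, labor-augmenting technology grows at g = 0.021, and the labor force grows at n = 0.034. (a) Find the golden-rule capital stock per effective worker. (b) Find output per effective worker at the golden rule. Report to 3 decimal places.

Capital per effective worker breaks even when investment replaces (n + g + δ)·k; here n + g + δ = 0.117.
Maximizing c = f(k) − (n+g+δ)·k gives f'(k) = n+g+δ, i.e. 0.49·k^(0.49−1) = 0.117, so k_gold = (0.49/0.117)^(1/0.51) ≈ 16.5817.
y_gold = 16.5817^0.49 ≈ 3.9593.

(a) k_gold ≈ 16.582; (b) y_gold ≈ 3.959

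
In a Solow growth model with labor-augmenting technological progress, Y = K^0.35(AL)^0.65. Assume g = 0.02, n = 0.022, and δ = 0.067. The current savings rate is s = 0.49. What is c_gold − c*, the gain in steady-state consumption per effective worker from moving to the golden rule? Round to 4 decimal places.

Δc ≈ 0.0725

n + g + δ = 0.022 + 0.02 + 0.067 = 0.109.
Current steady state (s = 0.49): k* = (0.49/0.109)^(1/0.65) ≈ 10.0986, y* = 10.0986^0.35 ≈ 2.2464, c* = (1−0.49)·2.2464 ≈ 1.1457.
Maximizing c = f(k) − (n+g+δ)·k gives f'(k) = n+g+δ, i.e. 0.35·k^(0.35−1) = 0.109, so k_gold = (0.35/0.109)^(1/0.65) ≈ 6.0179.
y_gold = 6.0179^0.35 ≈ 1.8742, c_gold = y_gold − 0.109·k_gold ≈ 1.2182.
Gain: Δc = 1.2182 − 1.1457 ≈ 0.0725.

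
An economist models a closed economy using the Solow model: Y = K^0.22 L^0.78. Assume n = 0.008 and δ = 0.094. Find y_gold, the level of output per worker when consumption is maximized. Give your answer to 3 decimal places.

Capital per worker breaks even when investment replaces (n + δ)·k; here n + δ = 0.102.
Maximizing c = f(k) − (n+δ)·k gives f'(k) = n+δ, i.e. 0.22·k^(0.22−1) = 0.102, so k_gold = (0.22/0.102)^(1/0.78) ≈ 2.6790.
Output: y_gold = k_gold^0.22 = 2.6790^0.22 ≈ 1.2421.

y_gold ≈ 1.242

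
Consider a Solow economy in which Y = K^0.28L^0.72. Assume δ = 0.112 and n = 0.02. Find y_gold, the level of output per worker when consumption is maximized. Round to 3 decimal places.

Break-even investment rate: n + δ = 0.02 + 0.112 = 0.132.
At the golden rule the marginal product of capital equals n+δ: 0.28·k^(0.28−1) = 0.132. Solving, k_gold = (0.28/0.132)^(1/0.72) ≈ 2.8418.
Output: y_gold = k_gold^0.28 = 2.8418^0.28 ≈ 1.3397.

y_gold ≈ 1.340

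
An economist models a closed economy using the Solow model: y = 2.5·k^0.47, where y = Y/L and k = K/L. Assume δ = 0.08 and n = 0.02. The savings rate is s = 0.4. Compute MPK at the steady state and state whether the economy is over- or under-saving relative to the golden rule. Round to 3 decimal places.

under-saving; MPK ≈ 0.117

Capital per worker breaks even when investment replaces (n + δ)·k; here n + δ = 0.1.
Steady-state k*: s·A·k^0.47 = 0.1·k gives k* = (0.4·2.5/0.1)^(1/0.53) ≈ 77.0535.
MPK = 0.47·2.5·77.0535^(-0.53) ≈ 0.1175.
MPK > n+δ = 0.1, so the economy is dynamically efficient (under-saving).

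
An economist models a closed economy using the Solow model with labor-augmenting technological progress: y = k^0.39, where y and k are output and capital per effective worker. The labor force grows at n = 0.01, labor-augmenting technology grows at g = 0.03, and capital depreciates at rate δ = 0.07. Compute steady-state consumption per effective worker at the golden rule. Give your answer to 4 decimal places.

Capital per effective worker breaks even when investment replaces (n + g + δ)·k; here n + g + δ = 0.11.
Maximizing c = f(k) − (n+g+δ)·k gives f'(k) = n+g+δ, i.e. 0.39·k^(0.39−1) = 0.11, so k_gold = (0.39/0.11)^(1/0.61) ≈ 7.9635.
y_gold = 7.9635^0.39 ≈ 2.2461.
c_gold = y_gold − (n+g+δ)·k_gold = 2.2461 − 0.11·7.9635 ≈ 1.3701.

c_gold ≈ 1.3701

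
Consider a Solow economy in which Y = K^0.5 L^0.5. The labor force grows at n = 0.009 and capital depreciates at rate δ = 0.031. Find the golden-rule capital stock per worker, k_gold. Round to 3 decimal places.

k_gold ≈ 156.250

n + δ = 0.009 + 0.031 = 0.04.
At the golden rule the marginal product of capital equals n+δ: 0.5·k^(0.5−1) = 0.04. Solving, k_gold = (0.5/0.04)^(1/0.5) ≈ 156.2500.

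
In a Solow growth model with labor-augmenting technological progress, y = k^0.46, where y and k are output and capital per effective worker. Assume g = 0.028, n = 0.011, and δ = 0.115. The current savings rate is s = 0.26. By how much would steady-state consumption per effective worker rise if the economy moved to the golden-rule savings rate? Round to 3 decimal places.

Δc ≈ 0.216

The effective depreciation rate is n + g + δ = 0.011 + 0.028 + 0.115 = 0.154.
Current steady state (s = 0.26): k* = (0.26/0.154)^(1/0.54) ≈ 2.6376, y* = 2.6376^0.46 ≈ 1.5623, c* = (1−0.26)·1.5623 ≈ 1.1561.
Golden rule sets MPK = n+g+δ: 0.46·k^(0.46−1) = 0.154, so k_gold = (0.46/0.154)^(1/0.54) ≈ 7.5870.
y_gold = 7.5870^0.46 ≈ 2.5400, c_gold = y_gold − 0.154·k_gold ≈ 1.3716.
Gain: Δc = 1.3716 − 1.1561 ≈ 0.2155.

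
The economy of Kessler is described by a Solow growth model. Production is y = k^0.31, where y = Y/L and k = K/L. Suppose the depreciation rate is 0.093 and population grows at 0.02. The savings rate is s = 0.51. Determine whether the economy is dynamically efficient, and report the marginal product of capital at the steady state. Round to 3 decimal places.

Break-even investment rate: n + δ = 0.02 + 0.093 = 0.113.
Steady-state k*: s·k^0.31 = 0.113·k gives k* = (0.51/0.113)^(1/0.69) ≈ 8.8826.
MPK = 0.31·8.8826^(-0.69) ≈ 0.0687.
MPK < n+δ = 0.113, so the economy is dynamically inefficient (over-saving).

dynamically inefficient; MPK ≈ 0.069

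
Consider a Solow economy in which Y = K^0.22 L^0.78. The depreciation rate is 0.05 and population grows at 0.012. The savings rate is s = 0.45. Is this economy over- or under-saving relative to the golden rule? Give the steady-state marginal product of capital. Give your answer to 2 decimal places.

n + δ = 0.012 + 0.05 = 0.062.
Steady-state k*: s·k^0.22 = 0.062·k gives k* = (0.45/0.062)^(1/0.78) ≈ 12.6945.
MPK = 0.22·12.6945^(-0.78) ≈ 0.0303.
MPK < n+δ = 0.062, so the economy is dynamically inefficient (over-saving).

over-saving; MPK ≈ 0.03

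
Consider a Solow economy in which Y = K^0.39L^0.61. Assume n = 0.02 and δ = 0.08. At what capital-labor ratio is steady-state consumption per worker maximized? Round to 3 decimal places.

The effective depreciation rate is n + δ = 0.02 + 0.08 = 0.1.
Maximizing c = f(k) − (n+δ)·k gives f'(k) = n+δ, i.e. 0.39·k^(0.39−1) = 0.1, so k_gold = (0.39/0.1)^(1/0.61) ≈ 9.3102.

k_gold ≈ 9.310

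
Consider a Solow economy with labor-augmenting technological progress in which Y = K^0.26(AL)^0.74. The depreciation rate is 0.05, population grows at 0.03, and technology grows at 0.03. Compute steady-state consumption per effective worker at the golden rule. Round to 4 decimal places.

c_gold ≈ 1.0011

Capital per effective worker breaks even when investment replaces (n + g + δ)·k; here n + g + δ = 0.11.
Golden rule sets MPK = n+g+δ: 0.26·k^(0.26−1) = 0.11, so k_gold = (0.26/0.11)^(1/0.74) ≈ 3.1977.
y_gold = 3.1977^0.26 ≈ 1.3529.
c_gold = y_gold − (n+g+δ)·k_gold = 1.3529 − 0.11·3.1977 ≈ 1.0011.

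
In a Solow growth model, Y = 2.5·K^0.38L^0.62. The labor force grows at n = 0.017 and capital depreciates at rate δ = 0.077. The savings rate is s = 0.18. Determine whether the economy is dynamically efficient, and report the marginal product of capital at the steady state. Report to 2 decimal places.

dynamically efficient; MPK ≈ 0.20

n + δ = 0.017 + 0.077 = 0.094.
Steady-state k*: s·A·k^0.38 = 0.094·k gives k* = (0.18·2.5/0.094)^(1/0.62) ≈ 12.5000.
MPK = 0.38·2.5·12.5000^(-0.62) ≈ 0.1984.
MPK > n+δ = 0.094, so the economy is dynamically efficient (under-saving).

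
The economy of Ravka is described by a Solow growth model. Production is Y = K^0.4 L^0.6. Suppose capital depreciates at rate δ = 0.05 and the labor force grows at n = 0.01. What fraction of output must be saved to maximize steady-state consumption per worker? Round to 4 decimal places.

n + δ = 0.01 + 0.05 = 0.06.
At the golden rule MPK = n+δ, and in any Cobb-Douglas steady state s = (n+δ)·k/y = MPK·k/y = capital's share 0.4.

s_gold = 0.4000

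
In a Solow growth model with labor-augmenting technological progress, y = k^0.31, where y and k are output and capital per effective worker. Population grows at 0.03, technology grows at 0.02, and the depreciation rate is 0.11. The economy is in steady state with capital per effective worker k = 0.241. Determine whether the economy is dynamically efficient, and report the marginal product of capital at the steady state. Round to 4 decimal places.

dynamically efficient; MPK ≈ 0.8275

n + g + δ = 0.03 + 0.02 + 0.11 = 0.16.
MPK = 0.31·k^(0.31−1) = 0.31·0.241^(-0.69) ≈ 0.8275.
MPK > 0.16, so the economy is dynamically efficient (under-saving).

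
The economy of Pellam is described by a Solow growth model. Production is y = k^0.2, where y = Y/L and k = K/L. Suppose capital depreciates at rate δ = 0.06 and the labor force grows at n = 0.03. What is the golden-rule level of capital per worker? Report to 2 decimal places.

Capital per worker breaks even when investment replaces (n + δ)·k; here n + δ = 0.09.
Setting f'(k) = n+δ gives 0.2·k^(0.2−1) = 0.09, hence k_gold = (0.2/0.09)^(1/0.8) ≈ 2.7132.

k_gold ≈ 2.71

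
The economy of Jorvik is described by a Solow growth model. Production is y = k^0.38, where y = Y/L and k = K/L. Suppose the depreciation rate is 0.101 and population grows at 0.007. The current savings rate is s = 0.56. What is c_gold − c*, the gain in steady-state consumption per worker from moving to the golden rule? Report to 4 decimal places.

Δc ≈ 0.1340

Capital per worker breaks even when investment replaces (n + δ)·k; here n + δ = 0.108.
Current steady state (s = 0.56): k* = (0.56/0.108)^(1/0.62) ≈ 14.2182, y* = 14.2182^0.38 ≈ 2.7421, c* = (1−0.56)·2.7421 ≈ 1.2065.
Maximizing c = f(k) − (n+δ)·k gives f'(k) = n+δ, i.e. 0.38·k^(0.38−1) = 0.108, so k_gold = (0.38/0.108)^(1/0.62) ≈ 7.6072.
y_gold = 7.6072^0.38 ≈ 2.1620, c_gold = y_gold − 0.108·k_gold ≈ 1.3405.
Gain: Δc = 1.3405 − 1.2065 ≈ 0.1340.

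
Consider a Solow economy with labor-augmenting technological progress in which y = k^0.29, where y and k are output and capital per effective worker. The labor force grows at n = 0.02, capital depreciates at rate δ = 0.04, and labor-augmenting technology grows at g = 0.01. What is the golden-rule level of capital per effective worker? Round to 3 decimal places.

k_gold ≈ 7.403

Break-even investment rate: n + g + δ = 0.02 + 0.01 + 0.04 = 0.07.
Golden rule sets MPK = n+g+δ: 0.29·k^(0.29−1) = 0.07, so k_gold = (0.29/0.07)^(1/0.71) ≈ 7.4035.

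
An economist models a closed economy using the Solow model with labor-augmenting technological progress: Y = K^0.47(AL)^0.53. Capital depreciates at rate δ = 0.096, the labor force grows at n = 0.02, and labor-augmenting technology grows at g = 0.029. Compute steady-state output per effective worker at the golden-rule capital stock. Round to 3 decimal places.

n + g + δ = 0.02 + 0.029 + 0.096 = 0.145.
Golden rule sets MPK = n+g+δ: 0.47·k^(0.47−1) = 0.145, so k_gold = (0.47/0.145)^(1/0.53) ≈ 9.1969.
Output: y_gold = k_gold^0.47 = 9.1969^0.47 ≈ 2.8373.

y_gold ≈ 2.837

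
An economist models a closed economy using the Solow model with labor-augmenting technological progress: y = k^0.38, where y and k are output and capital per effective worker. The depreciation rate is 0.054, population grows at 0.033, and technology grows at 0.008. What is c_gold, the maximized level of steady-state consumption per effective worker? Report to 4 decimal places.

Capital per effective worker breaks even when investment replaces (n + g + δ)·k; here n + g + δ = 0.095.
Maximizing c = f(k) − (n+g+δ)·k gives f'(k) = n+g+δ, i.e. 0.38·k^(0.38−1) = 0.095, so k_gold = (0.38/0.095)^(1/0.62) ≈ 9.3554.
y_gold = 9.3554^0.38 ≈ 2.3389.
c_gold = y_gold − (n+g+δ)·k_gold = 2.3389 − 0.095·9.3554 ≈ 1.4501.

c_gold ≈ 1.4501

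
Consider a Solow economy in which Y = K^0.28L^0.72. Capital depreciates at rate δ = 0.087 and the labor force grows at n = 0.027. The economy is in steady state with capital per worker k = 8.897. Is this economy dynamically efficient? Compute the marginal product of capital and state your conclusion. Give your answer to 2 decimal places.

dynamically inefficient; MPK ≈ 0.06

n + δ = 0.027 + 0.087 = 0.114.
MPK = 0.28·k^(0.28−1) = 0.28·8.897^(-0.72) ≈ 0.0580.
MPK < 0.114, so the economy is dynamically inefficient (over-saving).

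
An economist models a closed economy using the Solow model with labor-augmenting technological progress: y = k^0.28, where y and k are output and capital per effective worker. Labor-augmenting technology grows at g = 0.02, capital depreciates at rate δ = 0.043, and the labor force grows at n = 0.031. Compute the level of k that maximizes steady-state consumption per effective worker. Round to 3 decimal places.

Capital per effective worker breaks even when investment replaces (n + g + δ)·k; here n + g + δ = 0.094.
Golden rule sets MPK = n+g+δ: 0.28·k^(0.28−1) = 0.094, so k_gold = (0.28/0.094)^(1/0.72) ≈ 4.5538.

k_gold ≈ 4.554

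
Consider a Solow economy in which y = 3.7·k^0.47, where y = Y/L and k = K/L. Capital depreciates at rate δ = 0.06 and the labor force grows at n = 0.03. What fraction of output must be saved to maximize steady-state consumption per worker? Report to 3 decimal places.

s_gold = 0.470

Capital per worker breaks even when investment replaces (n + δ)·k; here n + δ = 0.09.
At the golden rule MPK = n+δ, and in any Cobb-Douglas steady state s = (n+δ)·k/y = MPK·k/y = capital's share 0.47.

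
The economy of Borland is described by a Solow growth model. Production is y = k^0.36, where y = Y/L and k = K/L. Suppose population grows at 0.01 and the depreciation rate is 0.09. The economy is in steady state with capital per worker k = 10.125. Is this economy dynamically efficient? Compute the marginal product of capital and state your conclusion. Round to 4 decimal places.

dynamically inefficient; MPK ≈ 0.0818

The effective depreciation rate is n + δ = 0.01 + 0.09 = 0.1.
MPK = 0.36·k^(0.36−1) = 0.36·10.125^(-0.64) ≈ 0.0818.
MPK < 0.1, so the economy is dynamically inefficient (over-saving).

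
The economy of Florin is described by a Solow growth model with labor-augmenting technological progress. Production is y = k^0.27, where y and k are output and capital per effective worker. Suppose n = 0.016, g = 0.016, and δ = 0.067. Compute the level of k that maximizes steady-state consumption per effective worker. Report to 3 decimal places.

k_gold ≈ 3.953

n + g + δ = 0.016 + 0.016 + 0.067 = 0.099.
Maximizing c = f(k) − (n+g+δ)·k gives f'(k) = n+g+δ, i.e. 0.27·k^(0.27−1) = 0.099, so k_gold = (0.27/0.099)^(1/0.73) ≈ 3.9527.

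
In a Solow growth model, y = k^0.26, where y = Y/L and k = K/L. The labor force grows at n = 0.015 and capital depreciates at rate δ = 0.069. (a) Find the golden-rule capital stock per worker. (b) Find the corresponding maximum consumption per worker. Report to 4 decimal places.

Capital per worker breaks even when investment replaces (n + δ)·k; here n + δ = 0.084.
Setting f'(k) = n+δ gives 0.26·k^(0.26−1) = 0.084, hence k_gold = (0.26/0.084)^(1/0.74) ≈ 4.6036.
y_gold = 4.6036^0.26 ≈ 1.4873; c_gold = y_gold − 0.084·k_gold ≈ 1.1006.

(a) k_gold ≈ 4.6036; (b) c_gold ≈ 1.1006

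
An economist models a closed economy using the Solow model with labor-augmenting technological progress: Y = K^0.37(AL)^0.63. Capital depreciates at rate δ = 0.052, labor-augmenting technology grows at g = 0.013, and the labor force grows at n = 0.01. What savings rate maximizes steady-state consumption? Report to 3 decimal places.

The effective depreciation rate is n + g + δ = 0.01 + 0.013 + 0.052 = 0.075.
At the golden rule MPK = n+g+δ, and in any Cobb-Douglas steady state s = (n+g+δ)·k/y = MPK·k/y = capital's share 0.37.

s_gold = 0.370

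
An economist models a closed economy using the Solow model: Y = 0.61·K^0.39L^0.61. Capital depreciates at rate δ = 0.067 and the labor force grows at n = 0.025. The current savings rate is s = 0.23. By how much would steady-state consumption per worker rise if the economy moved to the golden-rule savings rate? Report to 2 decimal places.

The effective depreciation rate is n + δ = 0.025 + 0.067 = 0.092.
Current steady state (s = 0.23): k* = (0.23·0.61/0.092)^(1/0.61) ≈ 1.9973, y* = 0.61·1.9973^0.39 ≈ 0.7989, c* = (1−0.23)·0.7989 ≈ 0.6152.
Maximizing c = f(k) − (n+δ)·k gives f'(k) = n+δ, i.e. 0.39·0.61·k^(0.39−1) = 0.092, so k_gold = (0.39·0.61/0.092)^(1/0.61) ≈ 4.7468.
y_gold = 0.61·4.7468^0.39 ≈ 1.1198, c_gold = y_gold − 0.092·k_gold ≈ 0.6831.
Gain: Δc = 0.6831 − 0.6152 ≈ 0.0679.

Δc ≈ 0.07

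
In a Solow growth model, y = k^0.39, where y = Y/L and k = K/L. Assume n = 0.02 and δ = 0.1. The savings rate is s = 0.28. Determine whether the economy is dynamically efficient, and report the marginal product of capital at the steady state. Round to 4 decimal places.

The effective depreciation rate is n + δ = 0.02 + 0.1 = 0.12.
Steady-state k*: s·k^0.39 = 0.12·k gives k* = (0.28/0.12)^(1/0.61) ≈ 4.0109.
MPK = 0.39·4.0109^(-0.61) ≈ 0.1671.
MPK > n+δ = 0.12, so the economy is dynamically efficient (under-saving).

dynamically efficient; MPK ≈ 0.1671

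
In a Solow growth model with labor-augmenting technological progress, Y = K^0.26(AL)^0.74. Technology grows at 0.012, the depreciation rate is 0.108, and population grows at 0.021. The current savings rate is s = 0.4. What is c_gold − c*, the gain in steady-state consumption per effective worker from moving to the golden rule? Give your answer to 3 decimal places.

Δc ≈ 0.052

The effective depreciation rate is n + g + δ = 0.021 + 0.012 + 0.108 = 0.141.
Current steady state (s = 0.4): k* = (0.4/0.141)^(1/0.74) ≈ 4.0921, y* = 4.0921^0.26 ≈ 1.4425, c* = (1−0.4)·1.4425 ≈ 0.8655.
At the golden rule the marginal product of capital equals n+g+δ: 0.26·k^(0.26−1) = 0.141. Solving, k_gold = (0.26/0.141)^(1/0.74) ≈ 2.2863.
y_gold = 2.2863^0.26 ≈ 1.2399, c_gold = y_gold − 0.141·k_gold ≈ 0.9175.
Gain: Δc = 0.9175 − 0.8655 ≈ 0.0520.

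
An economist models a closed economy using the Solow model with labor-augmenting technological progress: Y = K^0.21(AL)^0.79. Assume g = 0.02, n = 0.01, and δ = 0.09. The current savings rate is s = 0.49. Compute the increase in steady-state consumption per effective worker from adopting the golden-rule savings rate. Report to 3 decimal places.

Break-even investment rate: n + g + δ = 0.01 + 0.02 + 0.09 = 0.12.
Current steady state (s = 0.49): k* = (0.49/0.12)^(1/0.79) ≈ 5.9352, y* = 5.9352^0.21 ≈ 1.4535, c* = (1−0.49)·1.4535 ≈ 0.7413.
At the golden rule the marginal product of capital equals n+g+δ: 0.21·k^(0.21−1) = 0.12. Solving, k_gold = (0.21/0.12)^(1/0.79) ≈ 2.0307.
y_gold = 2.0307^0.21 ≈ 1.1604, c_gold = y_gold − 0.12·k_gold ≈ 0.9167.
Gain: Δc = 0.9167 − 0.7413 ≈ 0.1754.

Δc ≈ 0.175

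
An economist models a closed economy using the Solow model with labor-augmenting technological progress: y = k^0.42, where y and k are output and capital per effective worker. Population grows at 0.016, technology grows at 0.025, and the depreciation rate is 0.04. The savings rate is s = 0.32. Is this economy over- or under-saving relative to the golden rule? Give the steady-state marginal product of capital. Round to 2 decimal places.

Break-even investment rate: n + g + δ = 0.016 + 0.025 + 0.04 = 0.081.
Steady-state k*: s·k^0.42 = 0.081·k gives k* = (0.32/0.081)^(1/0.58) ≈ 10.6840.
MPK = 0.42·10.6840^(-0.58) ≈ 0.1063.
MPK > n+g+δ = 0.081, so the economy is dynamically efficient (under-saving).

under-saving; MPK ≈ 0.11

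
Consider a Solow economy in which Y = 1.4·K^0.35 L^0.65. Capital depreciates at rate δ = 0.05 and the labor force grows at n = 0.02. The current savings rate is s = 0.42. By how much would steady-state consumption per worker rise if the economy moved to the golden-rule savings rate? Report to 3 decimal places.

Break-even investment rate: n + δ = 0.02 + 0.05 = 0.07.
Current steady state (s = 0.42): k* = (0.42·1.4/0.07)^(1/0.65) ≈ 26.4221, y* = 1.4·26.4221^0.35 ≈ 4.4037, c* = (1−0.42)·4.4037 ≈ 2.5541.
Maximizing c = f(k) − (n+δ)·k gives f'(k) = n+δ, i.e. 0.35·1.4·k^(0.35−1) = 0.07, so k_gold = (0.35·1.4/0.07)^(1/0.65) ≈ 19.9596.
y_gold = 1.4·19.9596^0.35 ≈ 3.9919, c_gold = y_gold − 0.07·k_gold ≈ 2.5947.
Gain: Δc = 2.5947 − 2.5541 ≈ 0.0406.

Δc ≈ 0.041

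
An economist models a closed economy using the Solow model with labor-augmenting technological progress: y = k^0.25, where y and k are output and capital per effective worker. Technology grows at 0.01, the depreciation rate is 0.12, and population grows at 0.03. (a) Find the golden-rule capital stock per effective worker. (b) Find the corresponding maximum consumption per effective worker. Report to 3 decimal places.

The effective depreciation rate is n + g + δ = 0.03 + 0.01 + 0.12 = 0.16.
Golden rule sets MPK = n+g+δ: 0.25·k^(0.25−1) = 0.16, so k_gold = (0.25/0.16)^(1/0.75) ≈ 1.8131.
y_gold = 1.8131^0.25 ≈ 1.1604; c_gold = y_gold − 0.16·k_gold ≈ 0.8703.

(a) k_gold ≈ 1.813; (b) c_gold ≈ 0.870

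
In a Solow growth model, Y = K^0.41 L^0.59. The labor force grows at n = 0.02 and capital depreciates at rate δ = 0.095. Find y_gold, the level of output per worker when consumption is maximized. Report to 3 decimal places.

y_gold ≈ 2.419

Capital per worker breaks even when investment replaces (n + δ)·k; here n + δ = 0.115.
Golden rule sets MPK = n+δ: 0.41·k^(0.41−1) = 0.115, so k_gold = (0.41/0.115)^(1/0.59) ≈ 8.6246.
Output: y_gold = k_gold^0.41 = 8.6246^0.41 ≈ 2.4191.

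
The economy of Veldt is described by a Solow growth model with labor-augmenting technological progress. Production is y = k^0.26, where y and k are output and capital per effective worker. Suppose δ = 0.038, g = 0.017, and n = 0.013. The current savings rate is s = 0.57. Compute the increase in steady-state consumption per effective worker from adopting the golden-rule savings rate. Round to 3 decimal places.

Break-even investment rate: n + g + δ = 0.013 + 0.017 + 0.038 = 0.068.
Current steady state (s = 0.57): k* = (0.57/0.068)^(1/0.74) ≈ 17.6926, y* = 17.6926^0.26 ≈ 2.1107, c* = (1−0.57)·2.1107 ≈ 0.9076.
At the golden rule the marginal product of capital equals n+g+δ: 0.26·k^(0.26−1) = 0.068. Solving, k_gold = (0.26/0.068)^(1/0.74) ≈ 6.1251.
y_gold = 6.1251^0.26 ≈ 1.6020, c_gold = y_gold − 0.068·k_gold ≈ 1.1854.
Gain: Δc = 1.1854 − 0.9076 ≈ 0.2778.

Δc ≈ 0.278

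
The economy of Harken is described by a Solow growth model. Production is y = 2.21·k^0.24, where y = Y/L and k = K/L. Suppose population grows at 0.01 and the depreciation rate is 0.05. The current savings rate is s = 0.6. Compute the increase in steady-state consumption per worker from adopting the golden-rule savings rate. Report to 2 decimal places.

Δc ≈ 0.99

n + δ = 0.01 + 0.05 = 0.06.
Current steady state (s = 0.6): k* = (0.6·2.21/0.06)^(1/0.76) ≈ 58.7404, y* = 2.21·58.7404^0.24 ≈ 5.8740, c* = (1−0.6)·5.8740 ≈ 2.3496.
Setting f'(k) = n+δ gives 0.24·2.21·k^(0.24−1) = 0.06, hence k_gold = (0.24·2.21/0.06)^(1/0.76) ≈ 17.5927.
y_gold = 2.21·17.5927^0.24 ≈ 4.3982, c_gold = y_gold − 0.06·k_gold ≈ 3.3426.
Gain: Δc = 3.3426 − 2.3496 ≈ 0.9930.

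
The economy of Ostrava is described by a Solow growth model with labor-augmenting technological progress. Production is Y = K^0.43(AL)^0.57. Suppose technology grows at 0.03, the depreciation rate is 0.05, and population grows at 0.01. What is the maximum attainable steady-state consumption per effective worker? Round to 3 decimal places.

c_gold ≈ 1.855

Break-even investment rate: n + g + δ = 0.01 + 0.03 + 0.05 = 0.09.
Golden rule sets MPK = n+g+δ: 0.43·k^(0.43−1) = 0.09, so k_gold = (0.43/0.09)^(1/0.57) ≈ 15.5462.
y_gold = 15.5462^0.43 ≈ 3.2539.
c_gold = y_gold − (n+g+δ)·k_gold = 3.2539 − 0.09·15.5462 ≈ 1.8547.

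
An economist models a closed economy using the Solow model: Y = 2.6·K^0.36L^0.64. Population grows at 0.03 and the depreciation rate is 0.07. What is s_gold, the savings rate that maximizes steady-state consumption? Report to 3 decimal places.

The effective depreciation rate is n + δ = 0.03 + 0.07 = 0.1.
At the golden rule MPK = n+δ, and in any Cobb-Douglas steady state s = (n+δ)·k/y = MPK·k/y = capital's share 0.36.

s_gold = 0.360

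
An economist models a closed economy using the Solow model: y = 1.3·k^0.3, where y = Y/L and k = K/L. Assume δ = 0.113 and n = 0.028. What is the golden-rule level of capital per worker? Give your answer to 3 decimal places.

k_gold ≈ 4.278

Break-even investment rate: n + δ = 0.028 + 0.113 = 0.141.
Setting f'(k) = n+δ gives 0.3·1.3·k^(0.3−1) = 0.141, hence k_gold = (0.3·1.3/0.141)^(1/0.7) ≈ 4.2777.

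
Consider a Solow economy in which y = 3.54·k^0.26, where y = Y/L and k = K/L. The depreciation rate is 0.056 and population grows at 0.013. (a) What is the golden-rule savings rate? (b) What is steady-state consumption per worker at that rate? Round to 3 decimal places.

(a) s_gold = 0.260; (b) c_gold ≈ 6.510

n + δ = 0.013 + 0.056 = 0.069.
For Cobb-Douglas, s_gold equals capital's share: s_gold = 0.26.
At the golden rule the marginal product of capital equals n+δ: 0.26·3.54·k^(0.26−1) = 0.069. Solving, k_gold = (0.26·3.54/0.069)^(1/0.74) ≈ 33.1469.
y_gold = 3.54·33.1469^0.26 ≈ 8.7967; c_gold = (1−0.26)·y_gold ≈ 6.5095.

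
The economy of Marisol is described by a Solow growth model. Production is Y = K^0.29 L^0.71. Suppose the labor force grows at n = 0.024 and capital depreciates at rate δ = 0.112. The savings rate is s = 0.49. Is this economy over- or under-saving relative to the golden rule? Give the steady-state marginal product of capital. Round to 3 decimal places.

Capital per worker breaks even when investment replaces (n + δ)·k; here n + δ = 0.136.
Steady-state k*: s·k^0.29 = 0.136·k gives k* = (0.49/0.136)^(1/0.71) ≈ 6.0817.
MPK = 0.29·6.0817^(-0.71) ≈ 0.0805.
MPK < n+δ = 0.136, so the economy is dynamically inefficient (over-saving).

over-saving; MPK ≈ 0.080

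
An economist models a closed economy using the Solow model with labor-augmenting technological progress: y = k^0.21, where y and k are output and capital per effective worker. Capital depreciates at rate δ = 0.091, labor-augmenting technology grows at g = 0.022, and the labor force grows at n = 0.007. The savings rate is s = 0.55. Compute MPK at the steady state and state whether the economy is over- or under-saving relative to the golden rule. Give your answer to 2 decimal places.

Capital per effective worker breaks even when investment replaces (n + g + δ)·k; here n + g + δ = 0.12.
Steady-state k*: s·k^0.21 = 0.12·k gives k* = (0.55/0.12)^(1/0.79) ≈ 6.8697.
MPK = 0.21·6.8697^(-0.79) ≈ 0.0458.
MPK < n+g+δ = 0.12, so the economy is dynamically inefficient (over-saving).

over-saving; MPK ≈ 0.05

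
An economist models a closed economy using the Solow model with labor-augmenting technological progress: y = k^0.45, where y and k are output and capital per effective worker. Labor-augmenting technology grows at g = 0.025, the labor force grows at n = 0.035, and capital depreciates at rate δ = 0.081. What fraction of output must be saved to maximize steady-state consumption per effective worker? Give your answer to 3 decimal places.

Capital per effective worker breaks even when investment replaces (n + g + δ)·k; here n + g + δ = 0.141.
At the golden rule MPK = n+g+δ, and in any Cobb-Douglas steady state s = (n+g+δ)·k/y = MPK·k/y = capital's share 0.45.

s_gold = 0.450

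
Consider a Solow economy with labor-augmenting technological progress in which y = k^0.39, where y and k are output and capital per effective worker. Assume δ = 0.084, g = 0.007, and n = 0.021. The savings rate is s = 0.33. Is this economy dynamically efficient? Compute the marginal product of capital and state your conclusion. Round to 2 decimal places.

dynamically efficient; MPK ≈ 0.13

The effective depreciation rate is n + g + δ = 0.021 + 0.007 + 0.084 = 0.112.
Steady-state k*: s·k^0.39 = 0.112·k gives k* = (0.33/0.112)^(1/0.61) ≈ 5.8795.
MPK = 0.39·5.8795^(-0.61) ≈ 0.1324.
MPK > n+g+δ = 0.112, so the economy is dynamically efficient (under-saving).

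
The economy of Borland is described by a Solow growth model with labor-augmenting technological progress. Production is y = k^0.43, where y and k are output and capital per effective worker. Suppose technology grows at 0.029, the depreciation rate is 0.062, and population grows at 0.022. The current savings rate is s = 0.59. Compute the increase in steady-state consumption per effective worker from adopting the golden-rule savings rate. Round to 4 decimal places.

Δc ≈ 0.1356

n + g + δ = 0.022 + 0.029 + 0.062 = 0.113.
Current steady state (s = 0.59): k* = (0.59/0.113)^(1/0.57) ≈ 18.1657, y* = 18.1657^0.43 ≈ 3.4792, c* = (1−0.59)·3.4792 ≈ 1.4265.
At the golden rule the marginal product of capital equals n+g+δ: 0.43·k^(0.43−1) = 0.113. Solving, k_gold = (0.43/0.113)^(1/0.57) ≈ 10.4286.
y_gold = 10.4286^0.43 ≈ 2.7406, c_gold = y_gold − 0.113·k_gold ≈ 1.5621.
Gain: Δc = 1.5621 − 1.4265 ≈ 0.1356.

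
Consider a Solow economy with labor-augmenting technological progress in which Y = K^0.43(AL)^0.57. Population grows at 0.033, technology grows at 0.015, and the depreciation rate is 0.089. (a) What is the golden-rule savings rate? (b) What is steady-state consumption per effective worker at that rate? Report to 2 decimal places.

(a) s_gold = 0.43; (b) c_gold ≈ 1.35

Break-even investment rate: n + g + δ = 0.033 + 0.015 + 0.089 = 0.137.
For Cobb-Douglas, s_gold equals capital's share: s_gold = 0.43.
Golden rule sets MPK = n+g+δ: 0.43·k^(0.43−1) = 0.137, so k_gold = (0.43/0.137)^(1/0.57) ≈ 7.4385.
y_gold = 7.4385^0.43 ≈ 2.3700; c_gold = (1−0.43)·y_gold ≈ 1.3509.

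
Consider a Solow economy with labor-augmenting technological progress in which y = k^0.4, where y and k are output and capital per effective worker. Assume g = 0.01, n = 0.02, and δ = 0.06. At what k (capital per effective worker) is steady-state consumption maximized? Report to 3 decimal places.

The effective depreciation rate is n + g + δ = 0.02 + 0.01 + 0.06 = 0.09.
Golden rule sets MPK = n+g+δ: 0.4·k^(0.4−1) = 0.09, so k_gold = (0.4/0.09)^(1/0.6) ≈ 12.0142.

k_gold ≈ 12.014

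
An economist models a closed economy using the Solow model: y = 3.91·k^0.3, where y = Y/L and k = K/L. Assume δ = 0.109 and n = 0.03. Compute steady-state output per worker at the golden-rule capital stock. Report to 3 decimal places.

Capital per worker breaks even when investment replaces (n + δ)·k; here n + δ = 0.139.
Setting f'(k) = n+δ gives 0.3·3.91·k^(0.3−1) = 0.139, hence k_gold = (0.3·3.91/0.139)^(1/0.7) ≈ 21.0505.
Output: y_gold = 3.91·k_gold^0.3 = 3.91·21.0505^0.3 ≈ 9.7534.

y_gold ≈ 9.753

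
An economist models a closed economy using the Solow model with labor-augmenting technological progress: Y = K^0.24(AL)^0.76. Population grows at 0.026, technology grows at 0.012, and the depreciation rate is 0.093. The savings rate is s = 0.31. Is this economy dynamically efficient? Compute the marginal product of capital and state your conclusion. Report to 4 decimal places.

n + g + δ = 0.026 + 0.012 + 0.093 = 0.131.
Steady-state k*: s·k^0.24 = 0.131·k gives k* = (0.31/0.131)^(1/0.76) ≈ 3.1062.
MPK = 0.24·3.1062^(-0.76) ≈ 0.1014.
MPK < n+g+δ = 0.131, so the economy is dynamically inefficient (over-saving).

dynamically inefficient; MPK ≈ 0.1014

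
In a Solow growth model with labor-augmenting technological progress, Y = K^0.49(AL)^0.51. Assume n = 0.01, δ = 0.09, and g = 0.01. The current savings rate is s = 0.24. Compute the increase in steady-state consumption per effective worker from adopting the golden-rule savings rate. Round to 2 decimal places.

Capital per effective worker breaks even when investment replaces (n + g + δ)·k; here n + g + δ = 0.11.
Current steady state (s = 0.24): k* = (0.24/0.11)^(1/0.51) ≈ 4.6169, y* = 4.6169^0.49 ≈ 2.1161, c* = (1−0.24)·2.1161 ≈ 1.6082.
Golden rule sets MPK = n+g+δ: 0.49·k^(0.49−1) = 0.11, so k_gold = (0.49/0.11)^(1/0.51) ≈ 18.7139.
y_gold = 18.7139^0.49 ≈ 4.2011, c_gold = y_gold − 0.11·k_gold ≈ 2.1425.
Gain: Δc = 2.1425 − 1.6082 ≈ 0.5343.

Δc ≈ 0.53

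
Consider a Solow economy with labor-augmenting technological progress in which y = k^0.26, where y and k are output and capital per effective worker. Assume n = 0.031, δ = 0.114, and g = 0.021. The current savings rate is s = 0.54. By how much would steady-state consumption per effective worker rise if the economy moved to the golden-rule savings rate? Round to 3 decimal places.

Δc ≈ 0.170

n + g + δ = 0.031 + 0.021 + 0.114 = 0.166.
Current steady state (s = 0.54): k* = (0.54/0.166)^(1/0.74) ≈ 4.9235, y* = 4.9235^0.26 ≈ 1.5135, c* = (1−0.54)·1.5135 ≈ 0.6962.
Golden rule sets MPK = n+g+δ: 0.26·k^(0.26−1) = 0.166, so k_gold = (0.26/0.166)^(1/0.74) ≈ 1.8337.
y_gold = 1.8337^0.26 ≈ 1.1708, c_gold = y_gold − 0.166·k_gold ≈ 0.8664.
Gain: Δc = 0.8664 − 0.6962 ≈ 0.1701.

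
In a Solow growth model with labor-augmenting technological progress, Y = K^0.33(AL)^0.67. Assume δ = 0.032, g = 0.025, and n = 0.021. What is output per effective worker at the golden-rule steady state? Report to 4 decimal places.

Break-even investment rate: n + g + δ = 0.021 + 0.025 + 0.032 = 0.078.
Golden rule sets MPK = n+g+δ: 0.33·k^(0.33−1) = 0.078, so k_gold = (0.33/0.078)^(1/0.67) ≈ 8.6090.
Output: y_gold = k_gold^0.33 = 8.6090^0.33 ≈ 2.0349.

y_gold ≈ 2.0349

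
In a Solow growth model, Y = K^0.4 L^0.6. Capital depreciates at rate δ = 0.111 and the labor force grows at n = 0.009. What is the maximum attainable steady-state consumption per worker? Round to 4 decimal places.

c_gold ≈ 1.3389

n + δ = 0.009 + 0.111 = 0.12.
Setting f'(k) = n+δ gives 0.4·k^(0.4−1) = 0.12, hence k_gold = (0.4/0.12)^(1/0.6) ≈ 7.4381.
y_gold = 7.4381^0.4 ≈ 2.2314.
c_gold = y_gold − (n+δ)·k_gold = 2.2314 − 0.12·7.4381 ≈ 1.3389.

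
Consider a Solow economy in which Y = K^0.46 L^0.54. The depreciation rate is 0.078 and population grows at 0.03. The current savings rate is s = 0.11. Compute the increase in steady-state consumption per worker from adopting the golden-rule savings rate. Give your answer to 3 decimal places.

Break-even investment rate: n + δ = 0.03 + 0.078 = 0.108.
Current steady state (s = 0.11): k* = (0.11/0.108)^(1/0.54) ≈ 1.0346, y* = 1.0346^0.46 ≈ 1.0158, c* = (1−0.11)·1.0158 ≈ 0.9040.
Maximizing c = f(k) − (n+δ)·k gives f'(k) = n+δ, i.e. 0.46·k^(0.46−1) = 0.108, so k_gold = (0.46/0.108)^(1/0.54) ≈ 14.6364.
y_gold = 14.6364^0.46 ≈ 3.4364, c_gold = y_gold − 0.108·k_gold ≈ 1.8556.
Gain: Δc = 1.8556 − 0.9040 ≈ 0.9516.

Δc ≈ 0.952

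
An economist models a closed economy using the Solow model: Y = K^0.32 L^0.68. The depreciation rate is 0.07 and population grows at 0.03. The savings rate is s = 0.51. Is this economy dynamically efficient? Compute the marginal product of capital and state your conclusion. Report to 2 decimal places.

dynamically inefficient; MPK ≈ 0.06

n + δ = 0.03 + 0.07 = 0.1.
Steady-state k*: s·k^0.32 = 0.1·k gives k* = (0.51/0.1)^(1/0.68) ≈ 10.9785.
MPK = 0.32·10.9785^(-0.68) ≈ 0.0627.
MPK < n+δ = 0.1, so the economy is dynamically inefficient (over-saving).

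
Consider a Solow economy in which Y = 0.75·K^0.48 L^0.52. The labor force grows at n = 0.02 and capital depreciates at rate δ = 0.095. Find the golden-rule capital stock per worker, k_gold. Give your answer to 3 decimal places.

k_gold ≈ 8.976

Capital per worker breaks even when investment replaces (n + δ)·k; here n + δ = 0.115.
At the golden rule the marginal product of capital equals n+δ: 0.48·0.75·k^(0.48−1) = 0.115. Solving, k_gold = (0.48·0.75/0.115)^(1/0.52) ≈ 8.9761.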